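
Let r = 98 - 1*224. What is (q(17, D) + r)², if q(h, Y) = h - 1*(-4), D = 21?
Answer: 11025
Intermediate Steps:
r = -126 (r = 98 - 224 = -126)
q(h, Y) = 4 + h (q(h, Y) = h + 4 = 4 + h)
(q(17, D) + r)² = ((4 + 17) - 126)² = (21 - 126)² = (-105)² = 11025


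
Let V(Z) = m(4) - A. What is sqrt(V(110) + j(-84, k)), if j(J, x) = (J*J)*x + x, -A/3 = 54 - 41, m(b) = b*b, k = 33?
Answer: 2*sqrt(58234) ≈ 482.63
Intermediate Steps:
m(b) = b**2
A = -39 (A = -3*(54 - 41) = -3*13 = -39)
j(J, x) = x + x*J**2 (j(J, x) = J**2*x + x = x*J**2 + x = x + x*J**2)
V(Z) = 55 (V(Z) = 4**2 - 1*(-39) = 16 + 39 = 55)
sqrt(V(110) + j(-84, k)) = sqrt(55 + 33*(1 + (-84)**2)) = sqrt(55 + 33*(1 + 7056)) = sqrt(55 + 33*7057) = sqrt(55 + 232881) = sqrt(232936) = 2*sqrt(58234)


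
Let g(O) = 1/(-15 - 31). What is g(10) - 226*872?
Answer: -9065313/46 ≈ -1.9707e+5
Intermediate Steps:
g(O) = -1/46 (g(O) = 1/(-46) = -1/46)
g(10) - 226*872 = -1/46 - 226*872 = -1/46 - 197072 = -9065313/46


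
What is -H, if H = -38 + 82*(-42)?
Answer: 3482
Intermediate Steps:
H = -3482 (H = -38 - 3444 = -3482)
-H = -1*(-3482) = 3482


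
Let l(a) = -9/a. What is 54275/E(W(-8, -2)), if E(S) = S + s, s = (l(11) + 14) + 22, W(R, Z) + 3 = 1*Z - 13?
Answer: 597025/189 ≈ 3158.9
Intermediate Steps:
W(R, Z) = -16 + Z (W(R, Z) = -3 + (1*Z - 13) = -3 + (Z - 13) = -3 + (-13 + Z) = -16 + Z)
s = 387/11 (s = (-9/11 + 14) + 22 = 145/11 + 22 = 387/11 ≈ 35.182)
E(S) = 387/11 + S (E(S) = S + 387/11 = 387/11 + S)
54275/E(W(-8, -2)) = 54275/(387/11 + (-16 - 2)) = 54275/(387/11 - 18) = 54275/(189/11) = 54275*(11/189) = 597025/189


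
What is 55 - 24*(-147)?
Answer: 3583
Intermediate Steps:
55 - 24*(-147) = 55 + 3528 = 3583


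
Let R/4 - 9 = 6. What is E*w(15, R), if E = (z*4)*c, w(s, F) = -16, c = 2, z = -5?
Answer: 640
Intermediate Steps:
R = 60 (R = 36 + 4*6 = 36 + 24 = 60)
E = -40 (E = -5*4*2 = -20*2 = -40)
E*w(15, R) = -40*(-16) = 640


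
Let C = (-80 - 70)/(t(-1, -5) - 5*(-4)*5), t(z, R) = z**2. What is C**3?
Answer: -3375000/1030301 ≈ -3.2757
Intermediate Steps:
C = -150/101 (C = (-80 - 70)/((-1)**2 - 5*(-4)*5) = -150/(1 + 20*5) = -150/(1 + 100) = -150/101 ≈ -1.4851)
C**3 = (-150/101)**3 = -3375000/1030301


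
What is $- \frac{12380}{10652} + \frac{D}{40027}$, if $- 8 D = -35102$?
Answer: $- \frac{448795947}{426367604} \approx -1.0526$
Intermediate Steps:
$D = \frac{17551}{4}$ ($D = \left(- \frac{1}{8}\right) \left(-35102\right) = \frac{17551}{4} \approx 4387.8$)
$- \frac{12380}{10652} + \frac{D}{40027} = - \frac{12380}{10652} + \frac{17551}{4 \cdot 40027} = \left(-12380\right) \frac{1}{10652} + \frac{17551}{4} \cdot \frac{1}{40027} = - \frac{3095}{2663} + \frac{17551}{160108} = - \frac{448795947}{426367604}$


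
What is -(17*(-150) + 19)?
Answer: 2531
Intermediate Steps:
-(17*(-150) + 19) = -(-2550 + 19) = -1*(-2531) = 2531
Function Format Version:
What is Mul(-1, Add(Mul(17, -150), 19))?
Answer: 2531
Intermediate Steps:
Mul(-1, Add(Mul(17, -150), 19)) = Mul(-1, Add(-2550, 19)) = Mul(-1, -2531) = 2531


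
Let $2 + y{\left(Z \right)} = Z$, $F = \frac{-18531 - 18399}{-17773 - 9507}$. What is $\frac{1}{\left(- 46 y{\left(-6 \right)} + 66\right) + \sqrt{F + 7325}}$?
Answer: $\frac{1183952}{493848875} - \frac{2 \sqrt{13630651826}}{493848875} \approx 0.0019246$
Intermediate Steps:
$F = \frac{3693}{2728}$ ($F = - \frac{36930}{-27280} = \left(-36930\right) \left(- \frac{1}{27280}\right) = \frac{3693}{2728} \approx 1.3537$)
$y{\left(Z \right)} = -2 + Z$
$\frac{1}{\left(- 46 y{\left(-6 \right)} + 66\right) + \sqrt{F + 7325}} = \frac{1}{\left(- 46 \left(-2 - 6\right) + 66\right) + \sqrt{\frac{3693}{2728} + 7325}} = \frac{1}{\left(\left(-46\right) \left(-8\right) + 66\right) + \sqrt{\frac{19986293}{2728}}} = \frac{1}{\left(368 + 66\right) + \frac{\sqrt{13630651826}}{1364}} = \frac{1}{434 + \frac{\sqrt{13630651826}}{1364}}$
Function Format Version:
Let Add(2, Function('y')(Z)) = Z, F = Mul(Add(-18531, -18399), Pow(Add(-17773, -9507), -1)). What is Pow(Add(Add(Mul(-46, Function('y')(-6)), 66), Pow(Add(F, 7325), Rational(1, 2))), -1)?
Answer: Add(Rational(1183952, 493848875), Mul(Rational(-2, 493848875), Pow(13630651826, Rational(1, 2)))) ≈ 0.0019246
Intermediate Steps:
F = Rational(3693, 2728) (F = Mul(-36930, Pow(-27280, -1)) = Mul(-36930, Rational(-1, 27280)) = Rational(3693, 2728) ≈ 1.3537)
Function('y')(Z) = Add(-2, Z)
Pow(Add(Add(Mul(-46, Function('y')(-6)), 66), Pow(Add(F, 7325), Rational(1, 2))), -1) = Pow(Add(Add(Mul(-46, Add(-2, -6)), 66), Pow(Add(Rational(3693, 2728), 7325), Rational(1, 2))), -1) = Pow(Add(Add(Mul(-46, -8), 66), Pow(Rational(19986293, 2728), Rational(1, 2))), -1) = Pow(Add(Add(368, 66), Mul(Rational(1, 1364), Pow(13630651826, Rational(1, 2)))), -1) = Pow(Add(434, Mul(Rational(1, 1364), Pow(13630651826, Rational(1, 2)))), -1)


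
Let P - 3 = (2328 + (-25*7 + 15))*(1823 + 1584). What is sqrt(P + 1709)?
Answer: 2*sqrt(1847022) ≈ 2718.1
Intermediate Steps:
P = 7386379 (P = 3 + (2328 + (-25*7 + 15))*(1823 + 1584) = 3 + (2328 + (-175 + 15))*3407 = 3 + (2328 - 160)*3407 = 3 + 2168*3407 = 3 + 7386376 = 7386379)
sqrt(P + 1709) = sqrt(7386379 + 1709) = sqrt(7388088) = 2*sqrt(1847022)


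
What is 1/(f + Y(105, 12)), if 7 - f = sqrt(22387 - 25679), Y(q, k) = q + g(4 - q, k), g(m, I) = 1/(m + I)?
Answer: 887063/125417021 + 15842*I*sqrt(823)/125417021 ≈ 0.0070729 + 0.0036237*I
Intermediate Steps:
g(m, I) = 1/(I + m)
Y(q, k) = q + 1/(4 + k - q) (Y(q, k) = q + 1/(k + (4 - q)) = q + 1/(4 + k - q))
f = 7 - 2*I*sqrt(823) (f = 7 - sqrt(22387 - 25679) = 7 - sqrt(-3292) = 7 - 2*I*sqrt(823) ≈ 7.0 - 57.376*I)
1/(f + Y(105, 12)) = 1/((7 - 2*I*sqrt(823)) + (105 + 1/(4 + 12 - 1*105))) = 1/((7 - 2*I*sqrt(823)) + (105 + 1/(4 + 12 - 105))) = 1/((7 - 2*I*sqrt(823)) + (105 + 1/(-89))) = 1/((7 - 2*I*sqrt(823)) + (105 - 1/89)) = 1/((7 - 2*I*sqrt(823)) + 9344/89) = 1/(9967/89 - 2*I*sqrt(823))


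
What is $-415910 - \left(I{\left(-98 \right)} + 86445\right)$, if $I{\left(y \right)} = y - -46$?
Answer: $-502303$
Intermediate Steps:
$I{\left(y \right)} = 46 + y$ ($I{\left(y \right)} = y + 46 = 46 + y$)
$-415910 - \left(I{\left(-98 \right)} + 86445\right) = -415910 - \left(\left(46 - 98\right) + 86445\right) = -415910 - \left(-52 + 86445\right) = -415910 - 86393 = -502303$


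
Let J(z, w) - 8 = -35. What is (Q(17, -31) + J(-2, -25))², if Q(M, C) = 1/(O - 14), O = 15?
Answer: 676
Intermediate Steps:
J(z, w) = -27 (J(z, w) = 8 - 35 = -27)
Q(M, C) = 1 (Q(M, C) = 1/(15 - 14) = 1/1 = 1)
(Q(17, -31) + J(-2, -25))² = (1 - 27)² = (-26)² = 676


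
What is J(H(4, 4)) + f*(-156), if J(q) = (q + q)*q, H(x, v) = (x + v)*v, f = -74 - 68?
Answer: 24200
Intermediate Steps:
f = -142
H(x, v) = v*(v + x) (H(x, v) = (v + x)*v = v*(v + x))
J(q) = 2*q**2 (J(q) = (2*q)*q = 2*q**2)
J(H(4, 4)) + f*(-156) = 2*(4*(4 + 4))**2 - 142*(-156) = 2*(4*8)**2 + 22152 = 2*32**2 + 22152 = 2*1024 + 22152 = 2048 + 22152 = 24200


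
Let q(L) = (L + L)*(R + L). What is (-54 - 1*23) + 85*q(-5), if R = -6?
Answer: 9273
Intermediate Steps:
q(L) = 2*L*(-6 + L) (q(L) = (L + L)*(-6 + L) = (2*L)*(-6 + L) = 2*L*(-6 + L))
(-54 - 1*23) + 85*q(-5) = (-54 - 1*23) + 85*(2*(-5)*(-6 - 5)) = (-54 - 23) + 85*(2*(-5)*(-11)) = -77 + 85*110 = -77 + 9350 = 9273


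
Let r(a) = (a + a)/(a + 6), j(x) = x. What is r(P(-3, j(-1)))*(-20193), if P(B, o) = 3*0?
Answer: 0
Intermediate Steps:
P(B, o) = 0
r(a) = 2*a/(6 + a) (r(a) = (2*a)/(6 + a) = 2*a/(6 + a))
r(P(-3, j(-1)))*(-20193) = (2*0/(6 + 0))*(-20193) = (2*0/6)*(-20193) = (2*0*(⅙))*(-20193) = 0*(-20193) = 0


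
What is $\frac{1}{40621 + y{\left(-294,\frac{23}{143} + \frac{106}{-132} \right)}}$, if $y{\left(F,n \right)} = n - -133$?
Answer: $\frac{858}{34966381} \approx 2.4538 \cdot 10^{-5}$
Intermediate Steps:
$y{\left(F,n \right)} = 133 + n$ ($y{\left(F,n \right)} = n + 133 = 133 + n$)
$\frac{1}{40621 + y{\left(-294,\frac{23}{143} + \frac{106}{-132} \right)}} = \frac{1}{40621 + \left(133 + \left(\frac{23}{143} + \frac{106}{-132}\right)\right)} = \frac{1}{40621 + \left(133 + \left(23 \cdot \frac{1}{143} + 106 \left(- \frac{1}{132}\right)\right)\right)} = \frac{1}{40621 + \left(133 + \left(\frac{23}{143} - \frac{53}{66}\right)\right)} = \frac{1}{40621 + \left(133 - \frac{551}{858}\right)} = \frac{1}{40621 + \frac{113563}{858}} = \frac{1}{\frac{34966381}{858}} = \frac{858}{34966381}$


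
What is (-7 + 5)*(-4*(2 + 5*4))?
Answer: 176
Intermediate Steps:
(-7 + 5)*(-4*(2 + 5*4)) = -(-8)*(2 + 20) = -(-8)*22 = -2*(-88) = 176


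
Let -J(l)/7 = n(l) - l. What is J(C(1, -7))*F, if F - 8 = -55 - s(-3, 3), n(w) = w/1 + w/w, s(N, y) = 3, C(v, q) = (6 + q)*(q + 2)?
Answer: 350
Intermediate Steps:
C(v, q) = (2 + q)*(6 + q) (C(v, q) = (6 + q)*(2 + q) = (2 + q)*(6 + q))
n(w) = 1 + w (n(w) = w*1 + 1 = w + 1 = 1 + w)
J(l) = -7 (J(l) = -7*((1 + l) - l) = -7*1 = -7)
F = -50 (F = 8 + (-55 - 1*3) = 8 + (-55 - 3) = 8 - 58 = -50)
J(C(1, -7))*F = -7*(-50) = 350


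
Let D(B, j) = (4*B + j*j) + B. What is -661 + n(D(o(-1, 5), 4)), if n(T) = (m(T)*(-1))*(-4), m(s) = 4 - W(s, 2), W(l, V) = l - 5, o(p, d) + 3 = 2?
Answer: -669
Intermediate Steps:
o(p, d) = -1 (o(p, d) = -3 + 2 = -1)
W(l, V) = -5 + l
m(s) = 9 - s (m(s) = 4 - (-5 + s) = 4 + (5 - s) = 9 - s)
D(B, j) = j² + 5*B (D(B, j) = (4*B + j²) + B = (j² + 4*B) + B = j² + 5*B)
n(T) = 36 - 4*T (n(T) = ((9 - T)*(-1))*(-4) = (-9 + T)*(-4) = 36 - 4*T)
-661 + n(D(o(-1, 5), 4)) = -661 + (36 - 4*(4² + 5*(-1))) = -661 + (36 - 4*(16 - 5)) = -661 + (36 - 4*11) = -661 + (36 - 44) = -661 - 8 = -669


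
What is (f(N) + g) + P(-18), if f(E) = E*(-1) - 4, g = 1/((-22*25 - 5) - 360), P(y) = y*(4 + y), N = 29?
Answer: 200384/915 ≈ 219.00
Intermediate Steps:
g = -1/915 (g = 1/((-550 - 5) - 360) = 1/(-555 - 360) = 1/(-915) = -1/915 ≈ -0.0010929)
f(E) = -4 - E (f(E) = -E - 4 = -4 - E)
(f(N) + g) + P(-18) = ((-4 - 1*29) - 1/915) - 18*(4 - 18) = ((-4 - 29) - 1/915) - 18*(-14) = (-33 - 1/915) + 252 = -30196/915 + 252 = 200384/915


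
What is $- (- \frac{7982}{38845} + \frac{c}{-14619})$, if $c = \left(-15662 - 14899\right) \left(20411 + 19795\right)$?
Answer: $- \frac{15910038790804}{189291685} \approx -84050.0$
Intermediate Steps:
$c = -1228735566$ ($c = \left(-30561\right) 40206 = -1228735566$)
$- (- \frac{7982}{38845} + \frac{c}{-14619}) = - (- \frac{7982}{38845} - \frac{1228735566}{-14619}) = - (\left(-7982\right) \frac{1}{38845} - - \frac{409578522}{4873}) = - (- \frac{7982}{38845} + \frac{409578522}{4873}) = \left(-1\right) \frac{15910038790804}{189291685} = - \frac{15910038790804}{189291685}$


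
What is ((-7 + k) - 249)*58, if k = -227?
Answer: -28014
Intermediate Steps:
((-7 + k) - 249)*58 = ((-7 - 227) - 249)*58 = (-234 - 249)*58 = -483*58 = -28014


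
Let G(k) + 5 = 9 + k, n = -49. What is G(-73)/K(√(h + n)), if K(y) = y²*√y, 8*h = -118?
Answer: -92*√2*255^(¾)*I^(3/2)/21675 ≈ 0.27085 - 0.27085*I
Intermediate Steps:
h = -59/4 (h = (⅛)*(-118) = -59/4 ≈ -14.750)
G(k) = 4 + k (G(k) = -5 + (9 + k) = 4 + k)
K(y) = y^(5/2)
G(-73)/K(√(h + n)) = (4 - 73)/((√(-59/4 - 49))^(5/2)) = -69*4*(-255)^(¾)*√2/65025 = -69*4*√2*255^(¾)*I^(3/2)/65025 = -92*√2*255^(¾)*I^(3/2)/21675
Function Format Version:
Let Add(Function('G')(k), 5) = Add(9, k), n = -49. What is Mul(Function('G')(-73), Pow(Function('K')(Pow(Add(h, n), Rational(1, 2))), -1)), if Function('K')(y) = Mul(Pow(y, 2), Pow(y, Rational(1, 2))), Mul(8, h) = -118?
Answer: Mul(Rational(-92, 21675), Pow(2, Rational(1, 2)), Pow(255, Rational(3, 4)), Pow(I, Rational(3, 2))) ≈ Add(0.27085, Mul(-0.27085, I))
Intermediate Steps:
h = Rational(-59, 4) (h = Mul(Rational(1, 8), -118) = Rational(-59, 4) ≈ -14.750)
Function('G')(k) = Add(4, k) (Function('G')(k) = Add(-5, Add(9, k)) = Add(4, k))
Function('K')(y) = Pow(y, Rational(5, 2))
Mul(Function('G')(-73), Pow(Function('K')(Pow(Add(h, n), Rational(1, 2))), -1)) = Mul(Add(4, -73), Pow(Pow(Pow(Add(Rational(-59, 4), -49), Rational(1, 2)), Rational(5, 2)), -1)) = Mul(-69, Pow(Pow(Pow(Rational(-255, 4), Rational(1, 2)), Rational(5, 2)), -1)) = Mul(-69, Pow(Pow(Mul(Rational(1, 2), I, Pow(255, Rational(1, 2))), Rational(5, 2)), -1)) = Mul(-69, Pow(Mul(Rational(255, 8), Pow(2, Rational(1, 2)), Pow(255, Rational(1, 4)), Mul(-1, Pow(I, Rational(1, 2)))), -1)) = Mul(-69, Mul(Rational(4, 65025), Pow(2, Rational(1, 2)), Pow(255, Rational(3, 4)), Pow(I, Rational(3, 2)))) = Mul(Rational(-92, 21675), Pow(2, Rational(1, 2)), Pow(255, Rational(3, 4)), Pow(I, Rational(3, 2)))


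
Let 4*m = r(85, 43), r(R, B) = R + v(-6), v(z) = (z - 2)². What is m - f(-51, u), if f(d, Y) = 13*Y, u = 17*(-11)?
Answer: 9873/4 ≈ 2468.3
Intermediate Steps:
u = -187
v(z) = (-2 + z)²
r(R, B) = 64 + R (r(R, B) = R + (-2 - 6)² = R + (-8)² = R + 64 = 64 + R)
m = 149/4 (m = (64 + 85)/4 = (¼)*149 = 149/4 ≈ 37.250)
m - f(-51, u) = 149/4 - 13*(-187) = 149/4 - 1*(-2431) = 149/4 + 2431 = 9873/4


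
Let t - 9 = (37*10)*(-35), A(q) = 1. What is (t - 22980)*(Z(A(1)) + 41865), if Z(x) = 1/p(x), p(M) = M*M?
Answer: -1503868586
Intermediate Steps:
p(M) = M²
t = -12941 (t = 9 + (37*10)*(-35) = 9 + 370*(-35) = 9 - 12950 = -12941)
Z(x) = x⁻² (Z(x) = 1/(x²) = x⁻²)
(t - 22980)*(Z(A(1)) + 41865) = (-12941 - 22980)*(1⁻² + 41865) = -35921*(1 + 41865) = -35921*41866 = -1503868586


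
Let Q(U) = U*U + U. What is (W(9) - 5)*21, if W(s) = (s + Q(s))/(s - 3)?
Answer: 483/2 ≈ 241.50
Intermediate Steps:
Q(U) = U + U**2 (Q(U) = U**2 + U = U + U**2)
W(s) = (s + s*(1 + s))/(-3 + s) (W(s) = (s + s*(1 + s))/(s - 3) = (s + s*(1 + s))/(-3 + s))
(W(9) - 5)*21 = (9*(2 + 9)/(-3 + 9) - 5)*21 = (9*11/6 - 5)*21 = (9*(1/6)*11 - 5)*21 = (33/2 - 5)*21 = (23/2)*21 = 483/2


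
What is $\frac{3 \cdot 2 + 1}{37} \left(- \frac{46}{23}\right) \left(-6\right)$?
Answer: $\frac{84}{37} \approx 2.2703$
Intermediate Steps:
$\frac{3 \cdot 2 + 1}{37} \left(- \frac{46}{23}\right) \left(-6\right) = \left(6 + 1\right) \frac{1}{37} \left(\left(-46\right) \frac{1}{23}\right) \left(-6\right) = 7 \cdot \frac{1}{37} \left(-2\right) \left(-6\right) = \frac{7}{37} \left(-2\right) \left(-6\right) = \left(- \frac{14}{37}\right) \left(-6\right) = \frac{84}{37}$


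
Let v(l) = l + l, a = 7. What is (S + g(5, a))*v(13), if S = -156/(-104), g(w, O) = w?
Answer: 169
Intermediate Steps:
v(l) = 2*l
S = 3/2 (S = -156*(-1/104) = 3/2 ≈ 1.5000)
(S + g(5, a))*v(13) = (3/2 + 5)*(2*13) = (13/2)*26 = 169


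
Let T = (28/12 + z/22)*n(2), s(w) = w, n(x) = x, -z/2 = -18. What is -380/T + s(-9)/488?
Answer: -3060939/63928 ≈ -47.881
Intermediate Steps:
z = 36 (z = -2*(-18) = 36)
T = 262/33 (T = (28/12 + 36/22)*2 = (28*(1/12) + 36*(1/22))*2 = (7/3 + 18/11)*2 = (131/33)*2 = 262/33 ≈ 7.9394)
-380/T + s(-9)/488 = -380/262/33 - 9/488 = -380*33/262 - 9*1/488 = -6270/131 - 9/488 = -3060939/63928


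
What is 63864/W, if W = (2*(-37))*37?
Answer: -31932/1369 ≈ -23.325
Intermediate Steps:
W = -2738 (W = -74*37 = -2738)
63864/W = 63864/(-2738) = 63864*(-1/2738) = -31932/1369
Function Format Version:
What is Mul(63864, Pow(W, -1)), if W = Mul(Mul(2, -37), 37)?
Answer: Rational(-31932, 1369) ≈ -23.325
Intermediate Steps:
W = -2738 (W = Mul(-74, 37) = -2738)
Mul(63864, Pow(W, -1)) = Mul(63864, Pow(-2738, -1)) = Mul(63864, Rational(-1, 2738)) = Rational(-31932, 1369)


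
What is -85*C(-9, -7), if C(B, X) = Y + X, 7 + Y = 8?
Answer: 510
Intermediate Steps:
Y = 1 (Y = -7 + 8 = 1)
C(B, X) = 1 + X
-85*C(-9, -7) = -85*(1 - 7) = -85*(-6) = 510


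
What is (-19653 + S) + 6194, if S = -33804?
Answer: -47263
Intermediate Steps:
(-19653 + S) + 6194 = (-19653 - 33804) + 6194 = -53457 + 6194 = -47263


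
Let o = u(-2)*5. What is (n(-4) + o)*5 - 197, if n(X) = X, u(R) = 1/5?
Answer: -212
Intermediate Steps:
u(R) = 1/5
o = 1 (o = (1/5)*5 = 1)
(n(-4) + o)*5 - 197 = (-4 + 1)*5 - 197 = -3*5 - 197 = -15 - 197 = -212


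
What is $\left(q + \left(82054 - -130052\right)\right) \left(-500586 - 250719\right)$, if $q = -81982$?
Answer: $-97762811820$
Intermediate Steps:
$\left(q + \left(82054 - -130052\right)\right) \left(-500586 - 250719\right) = \left(-81982 + \left(82054 - -130052\right)\right) \left(-500586 - 250719\right) = \left(-81982 + \left(82054 + 130052\right)\right) \left(-751305\right) = \left(-81982 + 212106\right) \left(-751305\right) = 130124 \left(-751305\right) = -97762811820$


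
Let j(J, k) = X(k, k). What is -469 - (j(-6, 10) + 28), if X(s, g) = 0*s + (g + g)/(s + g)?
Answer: -498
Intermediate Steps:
X(s, g) = 2*g/(g + s) (X(s, g) = 0 + (2*g)/(g + s) = 0 + 2*g/(g + s) = 2*g/(g + s))
j(J, k) = 1 (j(J, k) = 2*k/(k + k) = 2*k/((2*k)) = 2*k*(1/(2*k)) = 1)
-469 - (j(-6, 10) + 28) = -469 - (1 + 28) = -469 - 1*29 = -469 - 29 = -498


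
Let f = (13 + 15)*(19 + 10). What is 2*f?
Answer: 1624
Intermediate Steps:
f = 812 (f = 28*29 = 812)
2*f = 2*812 = 1624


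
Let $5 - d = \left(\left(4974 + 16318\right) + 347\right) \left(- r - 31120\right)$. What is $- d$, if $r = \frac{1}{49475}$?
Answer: $- \frac{33316746287014}{49475} \approx -6.7341 \cdot 10^{8}$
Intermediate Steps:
$r = \frac{1}{49475} \approx 2.0212 \cdot 10^{-5}$
$d = \frac{33316746287014}{49475}$ ($d = 5 - \left(\left(4974 + 16318\right) + 347\right) \left(\left(-1\right) \frac{1}{49475} - 31120\right) = 5 - \left(21292 + 347\right) \left(- \frac{1}{49475} - 31120\right) = 5 - 21639 \left(- \frac{1539662001}{49475}\right) = 5 - - \frac{33316746039639}{49475} = 5 + \frac{33316746039639}{49475} = \frac{33316746287014}{49475} \approx 6.7341 \cdot 10^{8}$)
$- d = \left(-1\right) \frac{33316746287014}{49475} = - \frac{33316746287014}{49475}$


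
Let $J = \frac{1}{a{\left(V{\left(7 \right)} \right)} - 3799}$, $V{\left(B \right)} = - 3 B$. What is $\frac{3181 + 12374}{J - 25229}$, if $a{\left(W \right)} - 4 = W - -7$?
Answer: $- \frac{59248995}{96097262} \approx -0.61655$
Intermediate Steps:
$a{\left(W \right)} = 11 + W$ ($a{\left(W \right)} = 4 + \left(W - -7\right) = 4 + \left(W + 7\right) = 4 + \left(7 + W\right) = 11 + W$)
$J = - \frac{1}{3809}$ ($J = \frac{1}{\left(11 - 21\right) - 3799} = \frac{1}{-10 - 3799} = \frac{1}{-3809} = - \frac{1}{3809} \approx -0.00026254$)
$\frac{3181 + 12374}{J - 25229} = \frac{3181 + 12374}{- \frac{1}{3809} - 25229} = \frac{15555}{- \frac{96097262}{3809}} = 15555 \left(- \frac{3809}{96097262}\right) = - \frac{59248995}{96097262}$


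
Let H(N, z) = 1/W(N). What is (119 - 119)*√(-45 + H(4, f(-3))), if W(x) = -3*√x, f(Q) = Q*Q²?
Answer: 0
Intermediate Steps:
f(Q) = Q³
H(N, z) = -1/(3*√N) (H(N, z) = 1/(-3*√N) = -1/(3*√N))
(119 - 119)*√(-45 + H(4, f(-3))) = (119 - 119)*√(-45 - 1/(3*√4)) = 0*√(-45 - ⅓*½) = 0*√(-45 - ⅙) = 0*√(-271/6) = 0*(I*√1626/6) = 0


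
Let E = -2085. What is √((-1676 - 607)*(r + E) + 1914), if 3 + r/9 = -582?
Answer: 2*√4195491 ≈ 4096.6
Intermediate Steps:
r = -5265 (r = -27 + 9*(-582) = -27 - 5238 = -5265)
√((-1676 - 607)*(r + E) + 1914) = √((-1676 - 607)*(-5265 - 2085) + 1914) = √(-2283*(-7350) + 1914) = √(16780050 + 1914) = √16781964 = 2*√4195491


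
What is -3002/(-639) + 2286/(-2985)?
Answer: 2500072/635805 ≈ 3.9321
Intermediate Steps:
-3002/(-639) + 2286/(-2985) = -3002*(-1/639) + 2286*(-1/2985) = 3002/639 - 762/995 = 2500072/635805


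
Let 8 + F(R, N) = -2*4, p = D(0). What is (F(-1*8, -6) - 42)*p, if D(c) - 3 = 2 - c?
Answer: -290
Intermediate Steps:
D(c) = 5 - c (D(c) = 3 + (2 - c) = 5 - c)
p = 5 (p = 5 - 1*0 = 5 + 0 = 5)
F(R, N) = -16 (F(R, N) = -8 - 2*4 = -8 - 8 = -16)
(F(-1*8, -6) - 42)*p = (-16 - 42)*5 = -58*5 = -290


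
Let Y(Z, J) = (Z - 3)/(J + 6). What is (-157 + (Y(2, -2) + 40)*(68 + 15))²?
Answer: 157979761/16 ≈ 9.8737e+6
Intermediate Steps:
Y(Z, J) = (-3 + Z)/(6 + J)
(-157 + (Y(2, -2) + 40)*(68 + 15))² = (-157 + ((-3 + 2)/(6 - 2) + 40)*(68 + 15))² = (-157 + (-1/4 + 40)*83)² = (-157 + ((¼)*(-1) + 40)*83)² = (-157 + (-¼ + 40)*83)² = (-157 + (159/4)*83)² = (-157 + 13197/4)² = (12569/4)² = 157979761/16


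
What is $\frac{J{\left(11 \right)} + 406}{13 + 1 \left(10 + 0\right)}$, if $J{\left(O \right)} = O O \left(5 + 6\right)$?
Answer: $\frac{1737}{23} \approx 75.522$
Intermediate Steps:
$J{\left(O \right)} = 11 O^{2}$ ($J{\left(O \right)} = O^{2} \cdot 11 = 11 O^{2}$)
$\frac{J{\left(11 \right)} + 406}{13 + 1 \left(10 + 0\right)} = \frac{11 \cdot 11^{2} + 406}{13 + 1 \left(10 + 0\right)} = \frac{11 \cdot 121 + 406}{13 + 1 \cdot 10} = \frac{1331 + 406}{13 + 10} = \frac{1737}{23}$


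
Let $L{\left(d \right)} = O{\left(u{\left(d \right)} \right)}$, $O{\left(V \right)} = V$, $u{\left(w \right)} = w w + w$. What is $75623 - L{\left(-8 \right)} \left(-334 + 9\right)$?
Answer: $93823$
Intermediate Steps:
$u{\left(w \right)} = w + w^{2}$ ($u{\left(w \right)} = w^{2} + w = w + w^{2}$)
$L{\left(d \right)} = d \left(1 + d\right)$
$75623 - L{\left(-8 \right)} \left(-334 + 9\right) = 75623 - - 8 \left(1 - 8\right) \left(-334 + 9\right) = 75623 - \left(-8\right) \left(-7\right) \left(-325\right) = 75623 - 56 \left(-325\right) = 75623 - -18200 = 75623 + 18200 = 93823$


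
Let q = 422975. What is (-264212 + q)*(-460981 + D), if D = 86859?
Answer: -59396731086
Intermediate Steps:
(-264212 + q)*(-460981 + D) = (-264212 + 422975)*(-460981 + 86859) = 158763*(-374122) = -59396731086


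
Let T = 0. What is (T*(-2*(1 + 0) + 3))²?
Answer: 0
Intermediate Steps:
(T*(-2*(1 + 0) + 3))² = (0*(-2*(1 + 0) + 3))² = (0*(-2*1 + 3))² = (0*(-2 + 3))² = (0*1)² = 0² = 0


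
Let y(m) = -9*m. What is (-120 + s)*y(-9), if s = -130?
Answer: -20250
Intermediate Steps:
(-120 + s)*y(-9) = (-120 - 130)*(-9*(-9)) = -250*81 = -20250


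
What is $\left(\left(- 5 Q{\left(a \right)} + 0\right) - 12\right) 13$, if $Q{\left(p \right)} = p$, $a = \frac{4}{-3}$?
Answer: $- \frac{208}{3} \approx -69.333$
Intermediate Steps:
$a = - \frac{4}{3}$ ($a = 4 \left(- \frac{1}{3}\right) = - \frac{4}{3} \approx -1.3333$)
$\left(\left(- 5 Q{\left(a \right)} + 0\right) - 12\right) 13 = \left(\left(\left(-5\right) \left(- \frac{4}{3}\right) + 0\right) - 12\right) 13 = \left(\left(\frac{20}{3} + 0\right) - 12\right) 13 = \left(\frac{20}{3} - 12\right) 13 = \left(- \frac{16}{3}\right) 13 = - \frac{208}{3}$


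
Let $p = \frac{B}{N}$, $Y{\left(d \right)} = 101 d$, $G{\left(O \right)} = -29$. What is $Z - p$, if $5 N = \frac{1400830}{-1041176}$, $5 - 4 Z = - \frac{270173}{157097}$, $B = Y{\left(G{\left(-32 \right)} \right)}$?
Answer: $- \frac{479009778895081}{44013238102} \approx -10883.0$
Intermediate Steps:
$B = -2929$ ($B = 101 \left(-29\right) = -2929$)
$Z = \frac{527829}{314194}$ ($Z = \frac{5}{4} - \frac{\left(-270173\right) \frac{1}{157097}}{4} = \frac{5}{4} - - \frac{270173}{628388} = \frac{5}{4} + \frac{270173}{628388} = \frac{527829}{314194} \approx 1.6799$)
$N = - \frac{140083}{520588}$ ($N = \frac{1400830 \frac{1}{-1041176}}{5} = \frac{1400830 \left(- \frac{1}{1041176}\right)}{5} = \frac{1}{5} \left(- \frac{700415}{520588}\right) = - \frac{140083}{520588} \approx -0.26909$)
$p = \frac{1524802252}{140083}$ ($p = - \frac{2929}{- \frac{140083}{520588}} = \left(-2929\right) \left(- \frac{520588}{140083}\right) = \frac{1524802252}{140083} \approx 10885.0$)
$Z - p = \frac{527829}{314194} - \frac{1524802252}{140083} = - \frac{479009778895081}{44013238102}$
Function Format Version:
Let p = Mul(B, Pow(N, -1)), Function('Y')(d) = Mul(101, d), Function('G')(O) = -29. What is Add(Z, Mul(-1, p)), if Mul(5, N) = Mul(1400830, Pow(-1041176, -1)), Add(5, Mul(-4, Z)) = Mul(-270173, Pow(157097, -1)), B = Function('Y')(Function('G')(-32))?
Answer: Rational(-479009778895081, 44013238102) ≈ -10883.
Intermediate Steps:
B = -2929 (B = Mul(101, -29) = -2929)
Z = Rational(527829, 314194) (Z = Add(Rational(5, 4), Mul(Rational(-1, 4), Mul(-270173, Pow(157097, -1)))) = Add(Rational(5, 4), Mul(Rational(-1, 4), Mul(-270173, Rational(1, 157097)))) = Add(Rational(5, 4), Mul(Rational(-1, 4), Rational(-270173, 157097))) = Add(Rational(5, 4), Rational(270173, 628388)) = Rational(527829, 314194) ≈ 1.6799)
N = Rational(-140083, 520588) (N = Mul(Rational(1, 5), Mul(1400830, Pow(-1041176, -1))) = Mul(Rational(1, 5), Mul(1400830, Rational(-1, 1041176))) = Mul(Rational(1, 5), Rational(-700415, 520588)) = Rational(-140083, 520588) ≈ -0.26909)
p = Rational(1524802252, 140083) (p = Mul(-2929, Pow(Rational(-140083, 520588), -1)) = Mul(-2929, Rational(-520588, 140083)) = Rational(1524802252, 140083) ≈ 10885.)
Add(Z, Mul(-1, p)) = Add(Rational(527829, 314194), Mul(-1, Rational(1524802252, 140083))) = Add(Rational(527829, 314194), Rational(-1524802252, 140083)) = Rational(-479009778895081, 44013238102)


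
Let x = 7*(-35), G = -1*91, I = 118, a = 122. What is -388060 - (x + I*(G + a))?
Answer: -391473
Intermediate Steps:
G = -91
x = -245
-388060 - (x + I*(G + a)) = -388060 - (-245 + 118*(-91 + 122)) = -388060 - (-245 + 118*31) = -388060 - (-245 + 3658) = -388060 - 1*3413 = -388060 - 3413 = -391473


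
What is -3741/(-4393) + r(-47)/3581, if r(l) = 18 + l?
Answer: 13269124/15731333 ≈ 0.84348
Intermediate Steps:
-3741/(-4393) + r(-47)/3581 = -3741/(-4393) + (18 - 47)/3581 = -3741*(-1/4393) - 29*1/3581 = 3741/4393 - 29/3581 = 13269124/15731333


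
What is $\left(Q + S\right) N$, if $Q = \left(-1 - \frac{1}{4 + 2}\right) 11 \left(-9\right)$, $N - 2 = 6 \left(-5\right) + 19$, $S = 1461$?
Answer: $- \frac{28377}{2} \approx -14189.0$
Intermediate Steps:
$N = -9$ ($N = 2 + \left(6 \left(-5\right) + 19\right) = 2 + \left(-30 + 19\right) = 2 - 11 = -9$)
$Q = \frac{231}{2}$ ($Q = \left(-1 - \frac{1}{6}\right) 11 \left(-9\right) = \left(- \frac{7}{6}\right) 11 \left(-9\right) = \left(- \frac{77}{6}\right) \left(-9\right) = \frac{231}{2} \approx 115.5$)
$\left(Q + S\right) N = \left(\frac{231}{2} + 1461\right) \left(-9\right) = \frac{3153}{2} \left(-9\right) = - \frac{28377}{2}$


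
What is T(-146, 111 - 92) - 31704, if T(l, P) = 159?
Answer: -31545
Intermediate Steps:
T(-146, 111 - 92) - 31704 = 159 - 31704 = -31545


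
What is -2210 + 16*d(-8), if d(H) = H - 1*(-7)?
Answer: -2226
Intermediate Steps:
d(H) = 7 + H (d(H) = H + 7 = 7 + H)
-2210 + 16*d(-8) = -2210 + 16*(7 - 8) = -2210 + 16*(-1) = -2210 - 16 = -2226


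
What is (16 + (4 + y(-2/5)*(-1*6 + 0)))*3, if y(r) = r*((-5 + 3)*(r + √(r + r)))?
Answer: 1644/25 - 144*I*√5/25 ≈ 65.76 - 12.88*I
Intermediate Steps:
y(r) = r*(-2*r - 2*√2*√r) (y(r) = r*(-2*(r + √(2*r))) = r*(-2*(r + √2*√r)) = r*(-2*r - 2*√2*√r))
(16 + (4 + y(-2/5)*(-1*6 + 0)))*3 = (16 + (4 + (-2*(-2/5)² - 2*√2*(-2/5)^(3/2))*(-1*6 + 0)))*3 = (16 + (4 + (-2*(-2*⅕)² - 2*√2*(-2*⅕)^(3/2))*(-6 + 0)))*3 = (16 + (4 + (-2*(-⅖)² - 2*√2*(-⅖)^(3/2))*(-6)))*3 = (16 + (4 + (-2*4/25 - 2*√2*(-2*I*√10/25))*(-6)))*3 = (16 + (4 + (-8/25 + 8*I*√5/25)*(-6)))*3 = (16 + (4 + (48/25 - 48*I*√5/25)))*3 = (16 + (148/25 - 48*I*√5/25))*3 = (548/25 - 48*I*√5/25)*3 = 1644/25 - 144*I*√5/25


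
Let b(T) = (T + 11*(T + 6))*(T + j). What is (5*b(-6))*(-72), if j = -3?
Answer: -19440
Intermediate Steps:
b(T) = (-3 + T)*(66 + 12*T) (b(T) = (T + 11*(T + 6))*(T - 3) = (T + 11*(6 + T))*(-3 + T) = (T + (66 + 11*T))*(-3 + T) = (66 + 12*T)*(-3 + T) = (-3 + T)*(66 + 12*T))
(5*b(-6))*(-72) = (5*(-198 + 12*(-6)² + 30*(-6)))*(-72) = (5*(-198 + 12*36 - 180))*(-72) = (5*(-198 + 432 - 180))*(-72) = (5*54)*(-72) = 270*(-72) = -19440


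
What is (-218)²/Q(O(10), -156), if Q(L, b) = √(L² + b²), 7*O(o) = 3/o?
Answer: 3326680*√13249601/39748803 ≈ 304.64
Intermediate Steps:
O(o) = 3/(7*o) (O(o) = (3/o)/7 = 3/(7*o))
(-218)²/Q(O(10), -156) = (-218)²/(√(((3/7)/10)² + (-156)²)) = 47524/(√(((3/7)*(⅒))² + 24336)) = 47524/(√((3/70)² + 24336)) = 47524/(√(9/4900 + 24336)) = 47524/(√(119246409/4900)) = 47524/((3*√13249601/70)) = 47524*(70*√13249601/39748803) = 3326680*√13249601/39748803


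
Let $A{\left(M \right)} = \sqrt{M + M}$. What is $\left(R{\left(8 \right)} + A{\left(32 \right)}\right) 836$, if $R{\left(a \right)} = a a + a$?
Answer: $66880$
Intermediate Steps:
$R{\left(a \right)} = a + a^{2}$ ($R{\left(a \right)} = a^{2} + a = a + a^{2}$)
$A{\left(M \right)} = \sqrt{2} \sqrt{M}$ ($A{\left(M \right)} = \sqrt{2 M} = \sqrt{2} \sqrt{M}$)
$\left(R{\left(8 \right)} + A{\left(32 \right)}\right) 836 = \left(8 \left(1 + 8\right) + \sqrt{2} \sqrt{32}\right) 836 = \left(8 \cdot 9 + \sqrt{2} \cdot 4 \sqrt{2}\right) 836 = \left(72 + 8\right) 836 = 80 \cdot 836 = 66880$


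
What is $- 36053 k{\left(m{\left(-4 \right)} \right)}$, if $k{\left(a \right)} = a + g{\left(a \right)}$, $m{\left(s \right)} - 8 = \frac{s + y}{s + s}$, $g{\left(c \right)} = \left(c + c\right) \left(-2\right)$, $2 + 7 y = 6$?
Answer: $\frac{6381381}{7} \approx 9.1163 \cdot 10^{5}$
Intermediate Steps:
$y = \frac{4}{7}$ ($y = - \frac{2}{7} + \frac{1}{7} \cdot 6 = - \frac{2}{7} + \frac{6}{7} = \frac{4}{7} \approx 0.57143$)
$g{\left(c \right)} = - 4 c$ ($g{\left(c \right)} = 2 c \left(-2\right) = - 4 c$)
$m{\left(s \right)} = 8 + \frac{\frac{4}{7} + s}{2 s}$ ($m{\left(s \right)} = 8 + \frac{s + \frac{4}{7}}{s + s} = 8 + \frac{\frac{4}{7} + s}{2 s}$)
$k{\left(a \right)} = - 3 a$ ($k{\left(a \right)} = a - 4 a = - 3 a$)
$- 36053 k{\left(m{\left(-4 \right)} \right)} = - 36053 \left(- 3 \frac{4 + 119 \left(-4\right)}{14 \left(-4\right)}\right) = - 36053 \left(- 3 \cdot \frac{1}{14} \left(- \frac{1}{4}\right) \left(4 - 476\right)\right) = - 36053 \left(- 3 \cdot \frac{1}{14} \left(- \frac{1}{4}\right) \left(-472\right)\right) = - 36053 \left(\left(-3\right) \frac{59}{7}\right) = \left(-36053\right) \left(- \frac{177}{7}\right) = \frac{6381381}{7}$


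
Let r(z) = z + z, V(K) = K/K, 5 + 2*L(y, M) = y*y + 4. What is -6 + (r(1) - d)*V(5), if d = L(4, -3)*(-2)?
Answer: 11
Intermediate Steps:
L(y, M) = -½ + y²/2 (L(y, M) = -5/2 + (y*y + 4)/2 = -5/2 + (y² + 4)/2 = -5/2 + (4 + y²)/2 = -5/2 + (2 + y²/2) = -½ + y²/2)
V(K) = 1
d = -15 (d = (-½ + (½)*4²)*(-2) = (-½ + (½)*16)*(-2) = (-½ + 8)*(-2) = (15/2)*(-2) = -15)
r(z) = 2*z
-6 + (r(1) - d)*V(5) = -6 + (2*1 - 1*(-15))*1 = -6 + (2 + 15)*1 = -6 + 17*1 = -6 + 17 = 11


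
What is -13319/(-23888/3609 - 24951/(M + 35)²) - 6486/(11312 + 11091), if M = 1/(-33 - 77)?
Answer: 1771589314963829805/3593139232920196 ≈ 493.05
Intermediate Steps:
M = -1/110 (M = 1/(-110) = -1/110 ≈ -0.0090909)
-13319/(-23888/3609 - 24951/(M + 35)²) - 6486/(11312 + 11091) = -13319/(-23888/3609 - 24951/(-1/110 + 35)²) - 6486/(11312 + 11091) = -13319/(-23888*1/3609 - 24951/((3849/110)²)) - 6486/22403 = -13319/(-23888/3609 - 24951/14814801/12100) - 6486*1/22403 = -13319/(-23888/3609 - 24951*12100/14814801) - 6486/22403 = -13319/(-23888/3609 - 100635700/4938267) - 6486/22403 = -13319/(-160386521132/5940735201) - 6486/22403 = -13319*(-5940735201/160386521132) - 6486/22403 = 79124652142119/160386521132 - 6486/22403 = 1771589314963829805/3593139232920196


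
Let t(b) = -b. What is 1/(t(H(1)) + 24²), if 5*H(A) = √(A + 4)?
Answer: 2880/1658879 + √5/1658879 ≈ 0.0017375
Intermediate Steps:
H(A) = √(4 + A)/5 (H(A) = √(A + 4)/5 = √(4 + A)/5)
1/(t(H(1)) + 24²) = 1/(-√(4 + 1)/5 + 24²) = 1/(-√5/5 + 576) = 1/(576 - √5/5)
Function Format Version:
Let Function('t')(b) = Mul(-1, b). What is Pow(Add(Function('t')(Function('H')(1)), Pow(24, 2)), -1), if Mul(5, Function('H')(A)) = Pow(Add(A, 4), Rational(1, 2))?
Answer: Add(Rational(2880, 1658879), Mul(Rational(1, 1658879), Pow(5, Rational(1, 2)))) ≈ 0.0017375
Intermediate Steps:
Function('H')(A) = Mul(Rational(1, 5), Pow(Add(4, A), Rational(1, 2))) (Function('H')(A) = Mul(Rational(1, 5), Pow(Add(A, 4), Rational(1, 2))) = Mul(Rational(1, 5), Pow(Add(4, A), Rational(1, 2))))
Pow(Add(Function('t')(Function('H')(1)), Pow(24, 2)), -1) = Pow(Add(Mul(-1, Mul(Rational(1, 5), Pow(Add(4, 1), Rational(1, 2)))), Pow(24, 2)), -1) = Pow(Add(Mul(-1, Mul(Rational(1, 5), Pow(5, Rational(1, 2)))), 576), -1) = Pow(Add(Mul(Rational(-1, 5), Pow(5, Rational(1, 2))), 576), -1) = Pow(Add(576, Mul(Rational(-1, 5), Pow(5, Rational(1, 2)))), -1)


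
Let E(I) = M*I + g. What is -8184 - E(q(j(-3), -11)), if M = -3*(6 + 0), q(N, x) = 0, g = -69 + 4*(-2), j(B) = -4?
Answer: -8107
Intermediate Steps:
g = -77 (g = -69 - 8 = -77)
M = -18 (M = -3*6 = -18)
E(I) = -77 - 18*I (E(I) = -18*I - 77 = -77 - 18*I)
-8184 - E(q(j(-3), -11)) = -8184 - (-77 - 18*0) = -8184 - (-77 + 0) = -8184 - 1*(-77) = -8184 + 77 = -8107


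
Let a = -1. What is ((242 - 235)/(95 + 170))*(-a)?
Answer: 7/265 ≈ 0.026415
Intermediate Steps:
((242 - 235)/(95 + 170))*(-a) = ((242 - 235)/(95 + 170))*(-1*(-1)) = (7/265)*1 = 7/265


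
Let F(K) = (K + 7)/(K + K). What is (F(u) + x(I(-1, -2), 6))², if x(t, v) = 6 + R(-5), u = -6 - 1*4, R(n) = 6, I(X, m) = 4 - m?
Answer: 59049/400 ≈ 147.62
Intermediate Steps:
u = -10 (u = -6 - 4 = -10)
F(K) = (7 + K)/(2*K) (F(K) = (7 + K)/((2*K)) = (7 + K)*(1/(2*K)) = (7 + K)/(2*K))
x(t, v) = 12 (x(t, v) = 6 + 6 = 12)
(F(u) + x(I(-1, -2), 6))² = ((½)*(7 - 10)/(-10) + 12)² = ((½)*(-⅒)*(-3) + 12)² = (3/20 + 12)² = (243/20)² = 59049/400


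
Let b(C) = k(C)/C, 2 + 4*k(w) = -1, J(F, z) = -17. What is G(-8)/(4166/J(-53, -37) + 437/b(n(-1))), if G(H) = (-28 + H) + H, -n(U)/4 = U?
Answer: 102/5971 ≈ 0.017083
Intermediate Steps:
n(U) = -4*U
G(H) = -28 + 2*H
k(w) = -3/4 (k(w) = -1/2 + (1/4)*(-1) = -1/2 - 1/4 = -3/4)
b(C) = -3/(4*C)
G(-8)/(4166/J(-53, -37) + 437/b(n(-1))) = (-28 + 2*(-8))/(4166/(-17) + 437/((-3/(4*((-4*(-1))))))) = (-28 - 16)/(4166*(-1/17) + 437/((-3/4/4))) = -44/(-4166/17 + 437/((-3/4*1/4))) = -44/(-4166/17 + 437/(-3/16)) = -44/(-4166/17 + 437*(-16/3)) = -44/(-4166/17 - 6992/3) = -44/(-131362/51) = -44*(-51/131362) = 102/5971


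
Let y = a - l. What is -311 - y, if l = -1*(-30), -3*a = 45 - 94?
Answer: -892/3 ≈ -297.33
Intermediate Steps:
a = 49/3 (a = -(45 - 94)/3 = -⅓*(-49) = 49/3 ≈ 16.333)
l = 30
y = -41/3 (y = 49/3 - 1*30 = 49/3 - 30 = -41/3 ≈ -13.667)
-311 - y = -311 - 1*(-41/3) = -311 + 41/3 = -892/3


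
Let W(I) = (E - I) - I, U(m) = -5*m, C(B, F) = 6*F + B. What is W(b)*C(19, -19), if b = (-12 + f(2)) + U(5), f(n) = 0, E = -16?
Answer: -5510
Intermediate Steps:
C(B, F) = B + 6*F
b = -37 (b = (-12 + 0) - 5*5 = -12 - 25 = -37)
W(I) = -16 - 2*I (W(I) = (-16 - I) - I = -16 - 2*I)
W(b)*C(19, -19) = (-16 - 2*(-37))*(19 + 6*(-19)) = (-16 + 74)*(19 - 114) = 58*(-95) = -5510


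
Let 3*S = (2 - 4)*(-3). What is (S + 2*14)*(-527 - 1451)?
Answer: -59340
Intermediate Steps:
S = 2 (S = ((2 - 4)*(-3))/3 = (-2*(-3))/3 = (⅓)*6 = 2)
(S + 2*14)*(-527 - 1451) = (2 + 2*14)*(-527 - 1451) = (2 + 28)*(-1978) = 30*(-1978) = -59340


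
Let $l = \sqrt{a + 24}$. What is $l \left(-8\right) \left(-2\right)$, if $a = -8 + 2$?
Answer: $48 \sqrt{2} \approx 67.882$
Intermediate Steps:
$a = -6$
$l = 3 \sqrt{2}$ ($l = \sqrt{-6 + 24} = \sqrt{18} = 3 \sqrt{2} \approx 4.2426$)
$l \left(-8\right) \left(-2\right) = 3 \sqrt{2} \left(-8\right) \left(-2\right) = - 24 \sqrt{2} \left(-2\right) = 48 \sqrt{2}$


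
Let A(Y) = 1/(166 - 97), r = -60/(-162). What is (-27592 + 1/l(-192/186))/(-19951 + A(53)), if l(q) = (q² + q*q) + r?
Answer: 5372581215/3884815996 ≈ 1.3830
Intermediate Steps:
r = 10/27 (r = -60*(-1/162) = 10/27 ≈ 0.37037)
A(Y) = 1/69
l(q) = 10/27 + 2*q² (l(q) = (q² + q*q) + 10/27 = (q² + q²) + 10/27 = 2*q² + 10/27 = 10/27 + 2*q²)
(-27592 + 1/l(-192/186))/(-19951 + A(53)) = (-27592 + 1/(10/27 + 2*(-192/186)²))/(-19951 + 1/69) = (-27592 + 1/(10/27 + 2*(-192*1/186)²))/(-1376618/69) = (-27592 + 1/(10/27 + 2*(-32/31)²))*(-69/1376618) = (-27592 + 1/(10/27 + 2*(1024/961)))*(-69/1376618) = (-27592 + 1/(10/27 + 2048/961))*(-69/1376618) = (-27592 + 1/(64906/25947))*(-69/1376618) = (-27592 + 25947/64906)*(-69/1376618) = -1790860405/64906*(-69/1376618) = 5372581215/3884815996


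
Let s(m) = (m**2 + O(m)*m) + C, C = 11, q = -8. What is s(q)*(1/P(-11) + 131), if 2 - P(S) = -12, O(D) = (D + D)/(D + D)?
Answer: 122945/14 ≈ 8781.8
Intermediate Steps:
O(D) = 1 (O(D) = (2*D)/((2*D)) = (2*D)*(1/(2*D)) = 1)
P(S) = 14 (P(S) = 2 - 1*(-12) = 2 + 12 = 14)
s(m) = 11 + m + m**2 (s(m) = (m**2 + 1*m) + 11 = (m**2 + m) + 11 = (m + m**2) + 11 = 11 + m + m**2)
s(q)*(1/P(-11) + 131) = (11 - 8 + (-8)**2)*(1/14 + 131) = (11 - 8 + 64)*(1/14 + 131) = 67*(1835/14) = 122945/14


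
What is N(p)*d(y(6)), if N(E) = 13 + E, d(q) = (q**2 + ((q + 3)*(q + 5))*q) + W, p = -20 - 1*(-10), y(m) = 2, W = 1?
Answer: 225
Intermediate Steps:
p = -10 (p = -20 + 10 = -10)
d(q) = 1 + q**2 + q*(3 + q)*(5 + q) (d(q) = (q**2 + ((q + 3)*(q + 5))*q) + 1 = (q**2 + ((3 + q)*(5 + q))*q) + 1 = (q**2 + q*(3 + q)*(5 + q)) + 1 = 1 + q**2 + q*(3 + q)*(5 + q))
N(p)*d(y(6)) = (13 - 10)*(1 + 2**3 + 9*2**2 + 15*2) = 3*(1 + 8 + 9*4 + 30) = 3*(1 + 8 + 36 + 30) = 3*75 = 225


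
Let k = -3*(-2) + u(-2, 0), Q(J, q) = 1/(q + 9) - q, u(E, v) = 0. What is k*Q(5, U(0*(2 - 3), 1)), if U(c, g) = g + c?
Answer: -27/5 ≈ -5.4000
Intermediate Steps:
U(c, g) = c + g
Q(J, q) = 1/(9 + q) - q
k = 6 (k = -3*(-2) + 0 = 6 + 0 = 6)
k*Q(5, U(0*(2 - 3), 1)) = 6*((1 - (0*(2 - 3) + 1)² - 9*(0*(2 - 3) + 1))/(9 + (0*(2 - 3) + 1))) = 6*((1 - (0*(-1) + 1)² - 9*(0*(-1) + 1))/(9 + (0*(-1) + 1))) = 6*((1 - (0 + 1)² - 9*(0 + 1))/(9 + (0 + 1))) = 6*((1 - 1*1² - 9*1)/(9 + 1)) = 6*((1 - 1*1 - 9)/10) = 6*((1 - 1 - 9)/10) = 6*((⅒)*(-9)) = 6*(-9/10) = -27/5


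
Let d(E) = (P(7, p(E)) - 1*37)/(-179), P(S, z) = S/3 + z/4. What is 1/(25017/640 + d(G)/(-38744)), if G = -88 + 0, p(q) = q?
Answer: 1664442240/65061473147 ≈ 0.025583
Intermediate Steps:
P(S, z) = S/3 + z/4 (P(S, z) = S*(⅓) + z*(¼) = S/3 + z/4)
G = -88
d(E) = 104/537 - E/716 (d(E) = (((⅓)*7 + E/4) - 1*37)/(-179) = ((7/3 + E/4) - 37)*(-1/179) = (-104/3 + E/4)*(-1/179) = 104/537 - E/716)
1/(25017/640 + d(G)/(-38744)) = 1/(25017/640 + (104/537 - 1/716*(-88))/(-38744)) = 1/(25017*(1/640) + (104/537 + 22/179)*(-1/38744)) = 1/(25017/640 + (170/537)*(-1/38744)) = 1/(25017/640 - 85/10402764) = 1/(65061473147/1664442240) = 1664442240/65061473147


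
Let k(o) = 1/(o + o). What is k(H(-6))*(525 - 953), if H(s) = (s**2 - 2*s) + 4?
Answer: -107/26 ≈ -4.1154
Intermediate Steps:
H(s) = 4 + s**2 - 2*s
k(o) = 1/(2*o)
k(H(-6))*(525 - 953) = (1/(2*(4 + (-6)**2 - 2*(-6))))*(525 - 953) = (1/(2*(4 + 36 + 12)))*(-428) = ((1/2)/52)*(-428) = ((1/2)*(1/52))*(-428) = (1/104)*(-428) = -107/26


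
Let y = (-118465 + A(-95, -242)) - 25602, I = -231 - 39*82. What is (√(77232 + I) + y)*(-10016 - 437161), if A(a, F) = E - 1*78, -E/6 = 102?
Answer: 64732000989 - 447177*√73803 ≈ 6.4611e+10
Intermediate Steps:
E = -612 (E = -6*102 = -612)
I = -3429 (I = -231 - 3198 = -3429)
A(a, F) = -690 (A(a, F) = -612 - 1*78 = -612 - 78 = -690)
y = -144757 (y = (-118465 - 690) - 25602 = -119155 - 25602 = -144757)
(√(77232 + I) + y)*(-10016 - 437161) = (√(77232 - 3429) - 144757)*(-10016 - 437161) = (√73803 - 144757)*(-447177) = (-144757 + √73803)*(-447177) = 64732000989 - 447177*√73803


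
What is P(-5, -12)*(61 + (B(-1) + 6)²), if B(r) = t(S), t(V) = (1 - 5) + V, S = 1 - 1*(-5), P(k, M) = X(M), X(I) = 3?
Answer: 375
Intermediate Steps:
P(k, M) = 3
S = 6 (S = 1 + 5 = 6)
t(V) = -4 + V
B(r) = 2 (B(r) = -4 + 6 = 2)
P(-5, -12)*(61 + (B(-1) + 6)²) = 3*(61 + (2 + 6)²) = 3*(61 + 8²) = 3*(61 + 64) = 3*125 = 375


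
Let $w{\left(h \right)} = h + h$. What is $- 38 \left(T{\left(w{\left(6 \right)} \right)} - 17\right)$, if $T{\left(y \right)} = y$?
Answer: $190$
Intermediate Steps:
$w{\left(h \right)} = 2 h$
$- 38 \left(T{\left(w{\left(6 \right)} \right)} - 17\right) = - 38 \left(2 \cdot 6 - 17\right) = - 38 \left(12 - 17\right) = \left(-38\right) \left(-5\right) = 190$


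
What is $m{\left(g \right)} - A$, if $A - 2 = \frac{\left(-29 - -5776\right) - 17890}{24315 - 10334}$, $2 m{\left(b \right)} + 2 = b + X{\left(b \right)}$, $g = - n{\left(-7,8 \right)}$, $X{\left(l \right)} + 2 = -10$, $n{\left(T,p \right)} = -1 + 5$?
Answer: $- \frac{141648}{13981} \approx -10.131$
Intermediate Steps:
$n{\left(T,p \right)} = 4$
$X{\left(l \right)} = -12$ ($X{\left(l \right)} = -2 - 10 = -12$)
$g = -4$ ($g = \left(-1\right) 4 = -4$)
$m{\left(b \right)} = -7 + \frac{b}{2}$ ($m{\left(b \right)} = -1 + \frac{b - 12}{2} = -1 + \frac{-12 + b}{2} = -1 + \left(-6 + \frac{b}{2}\right) = -7 + \frac{b}{2}$)
$A = \frac{15819}{13981}$ ($A = 2 + \frac{\left(-29 - -5776\right) - 17890}{24315 - 10334} = 2 + \frac{\left(-29 + 5776\right) - 17890}{13981} = 2 + \left(5747 - 17890\right) \frac{1}{13981} = 2 - \frac{12143}{13981} = \frac{15819}{13981} \approx 1.1315$)
$m{\left(g \right)} - A = \left(-7 + \frac{1}{2} \left(-4\right)\right) - \frac{15819}{13981} = \left(-7 - 2\right) - \frac{15819}{13981} = -9 - \frac{15819}{13981} = - \frac{141648}{13981}$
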